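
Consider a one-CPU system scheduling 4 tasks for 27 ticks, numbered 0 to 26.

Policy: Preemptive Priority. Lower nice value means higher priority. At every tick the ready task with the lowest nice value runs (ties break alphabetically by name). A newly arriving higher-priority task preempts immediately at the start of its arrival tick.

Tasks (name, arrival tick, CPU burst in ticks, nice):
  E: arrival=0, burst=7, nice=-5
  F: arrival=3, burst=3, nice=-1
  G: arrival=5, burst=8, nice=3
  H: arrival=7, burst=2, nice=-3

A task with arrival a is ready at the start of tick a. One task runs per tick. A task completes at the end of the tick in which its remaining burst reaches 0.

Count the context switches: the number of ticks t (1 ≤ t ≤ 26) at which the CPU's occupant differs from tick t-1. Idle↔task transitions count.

t=0: ready={E} → run E
t=1: ready={E} → run E
t=2: ready={E} → run E
t=3: ready={E,F} → run E
t=4: ready={E,F} → run E
t=5: ready={E,F,G} → run E
t=6: ready={E,F,G} → run E
t=7: ready={F,G,H} → run H
t=8: ready={F,G,H} → run H
t=9: ready={F,G} → run F
t=10: ready={F,G} → run F
t=11: ready={F,G} → run F
t=12: ready={G} → run G
t=13: ready={G} → run G
t=14: ready={G} → run G
t=15: ready={G} → run G
t=16: ready={G} → run G
t=17: ready={G} → run G
t=18: ready={G} → run G
t=19: ready={G} → run G
t=20: (idle)
t=21: (idle)
t=22: (idle)
t=23: (idle)
t=24: (idle)
t=25: (idle)
t=26: (idle)

context switches = 4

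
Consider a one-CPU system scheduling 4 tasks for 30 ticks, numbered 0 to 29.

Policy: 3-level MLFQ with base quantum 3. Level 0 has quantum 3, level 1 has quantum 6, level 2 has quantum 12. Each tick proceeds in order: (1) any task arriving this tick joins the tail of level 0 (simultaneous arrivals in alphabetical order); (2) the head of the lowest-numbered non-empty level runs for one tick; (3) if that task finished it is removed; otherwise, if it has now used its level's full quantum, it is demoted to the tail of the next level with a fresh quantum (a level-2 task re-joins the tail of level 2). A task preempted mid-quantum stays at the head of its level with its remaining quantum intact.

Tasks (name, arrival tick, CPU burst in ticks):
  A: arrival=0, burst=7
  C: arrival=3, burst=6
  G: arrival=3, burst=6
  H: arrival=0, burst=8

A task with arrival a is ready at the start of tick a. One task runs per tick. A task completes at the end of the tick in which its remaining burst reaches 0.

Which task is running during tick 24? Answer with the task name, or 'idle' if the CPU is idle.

running at tick 24 = G

t=0: L0/L1/L2 = AH/-/- → run A
t=1: L0/L1/L2 = AH/-/- → run A
t=2: L0/L1/L2 = AH/-/- → run A
t=3: L0/L1/L2 = HCG/A/- → run H
t=4: L0/L1/L2 = HCG/A/- → run H
t=5: L0/L1/L2 = HCG/A/- → run H
t=6: L0/L1/L2 = CG/AH/- → run C
t=7: L0/L1/L2 = CG/AH/- → run C
t=8: L0/L1/L2 = CG/AH/- → run C
t=9: L0/L1/L2 = G/AHC/- → run G
t=10: L0/L1/L2 = G/AHC/- → run G
t=11: L0/L1/L2 = G/AHC/- → run G
t=12: L0/L1/L2 = -/AHCG/- → run A
t=13: L0/L1/L2 = -/AHCG/- → run A
t=14: L0/L1/L2 = -/AHCG/- → run A
t=15: L0/L1/L2 = -/AHCG/- → run A
t=16: L0/L1/L2 = -/HCG/- → run H
t=17: L0/L1/L2 = -/HCG/- → run H
t=18: L0/L1/L2 = -/HCG/- → run H
t=19: L0/L1/L2 = -/HCG/- → run H
t=20: L0/L1/L2 = -/HCG/- → run H
t=21: L0/L1/L2 = -/CG/- → run C
t=22: L0/L1/L2 = -/CG/- → run C
t=23: L0/L1/L2 = -/CG/- → run C
t=24: L0/L1/L2 = -/G/- → run G
t=25: L0/L1/L2 = -/G/- → run G
t=26: L0/L1/L2 = -/G/- → run G
t=27: (idle)
t=28: (idle)
t=29: (idle)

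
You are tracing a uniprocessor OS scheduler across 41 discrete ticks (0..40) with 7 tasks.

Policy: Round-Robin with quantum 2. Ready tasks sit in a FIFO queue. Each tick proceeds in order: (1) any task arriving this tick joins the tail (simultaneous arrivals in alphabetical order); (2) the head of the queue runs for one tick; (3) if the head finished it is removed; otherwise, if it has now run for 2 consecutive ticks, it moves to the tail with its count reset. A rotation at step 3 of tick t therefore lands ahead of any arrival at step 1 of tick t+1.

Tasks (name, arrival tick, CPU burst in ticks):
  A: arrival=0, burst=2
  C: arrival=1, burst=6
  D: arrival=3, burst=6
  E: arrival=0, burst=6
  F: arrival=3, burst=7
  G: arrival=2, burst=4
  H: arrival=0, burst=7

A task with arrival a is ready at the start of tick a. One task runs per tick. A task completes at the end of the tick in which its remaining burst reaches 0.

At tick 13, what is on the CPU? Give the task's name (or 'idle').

t=0: queue=[A,E,H] q_used=0 → run A
t=1: queue=[A,E,H,C] q_used=1 → run A
t=2: queue=[E,H,C,G] q_used=0 → run E
t=3: queue=[E,H,C,G,D,F] q_used=1 → run E
t=4: queue=[H,C,G,D,F,E] q_used=0 → run H
t=5: queue=[H,C,G,D,F,E] q_used=1 → run H
t=6: queue=[C,G,D,F,E,H] q_used=0 → run C
t=7: queue=[C,G,D,F,E,H] q_used=1 → run C
t=8: queue=[G,D,F,E,H,C] q_used=0 → run G
t=9: queue=[G,D,F,E,H,C] q_used=1 → run G
t=10: queue=[D,F,E,H,C,G] q_used=0 → run D
t=11: queue=[D,F,E,H,C,G] q_used=1 → run D
t=12: queue=[F,E,H,C,G,D] q_used=0 → run F
t=13: queue=[F,E,H,C,G,D] q_used=1 → run F
t=14: queue=[E,H,C,G,D,F] q_used=0 → run E
t=15: queue=[E,H,C,G,D,F] q_used=1 → run E
t=16: queue=[H,C,G,D,F,E] q_used=0 → run H
t=17: queue=[H,C,G,D,F,E] q_used=1 → run H
t=18: queue=[C,G,D,F,E,H] q_used=0 → run C
t=19: queue=[C,G,D,F,E,H] q_used=1 → run C
t=20: queue=[G,D,F,E,H,C] q_used=0 → run G
t=21: queue=[G,D,F,E,H,C] q_used=1 → run G
t=22: queue=[D,F,E,H,C] q_used=0 → run D
t=23: queue=[D,F,E,H,C] q_used=1 → run D
t=24: queue=[F,E,H,C,D] q_used=0 → run F
t=25: queue=[F,E,H,C,D] q_used=1 → run F
t=26: queue=[E,H,C,D,F] q_used=0 → run E
t=27: queue=[E,H,C,D,F] q_used=1 → run E
t=28: queue=[H,C,D,F] q_used=0 → run H
t=29: queue=[H,C,D,F] q_used=1 → run H
t=30: queue=[C,D,F,H] q_used=0 → run C
t=31: queue=[C,D,F,H] q_used=1 → run C
t=32: queue=[D,F,H] q_used=0 → run D
t=33: queue=[D,F,H] q_used=1 → run D
t=34: queue=[F,H] q_used=0 → run F
t=35: queue=[F,H] q_used=1 → run F
t=36: queue=[H,F] q_used=0 → run H
t=37: queue=[F] q_used=0 → run F
t=38: (idle)
t=39: (idle)
t=40: (idle)

running at tick 13 = F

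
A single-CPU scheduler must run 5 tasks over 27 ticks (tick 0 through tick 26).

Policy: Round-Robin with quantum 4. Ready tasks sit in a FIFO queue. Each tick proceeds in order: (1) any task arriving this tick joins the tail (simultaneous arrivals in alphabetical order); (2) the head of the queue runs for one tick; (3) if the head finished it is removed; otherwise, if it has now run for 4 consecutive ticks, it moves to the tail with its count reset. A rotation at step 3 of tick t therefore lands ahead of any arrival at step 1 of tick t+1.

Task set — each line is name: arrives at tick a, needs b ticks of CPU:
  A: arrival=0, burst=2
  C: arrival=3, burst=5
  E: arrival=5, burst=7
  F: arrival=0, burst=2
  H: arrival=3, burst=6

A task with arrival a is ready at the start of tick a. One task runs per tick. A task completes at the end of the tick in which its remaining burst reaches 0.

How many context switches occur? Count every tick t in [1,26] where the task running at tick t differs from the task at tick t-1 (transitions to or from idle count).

context switches = 8

t=0: queue=[A,F] q_used=0 → run A
t=1: queue=[A,F] q_used=1 → run A
t=2: queue=[F] q_used=0 → run F
t=3: queue=[F,C,H] q_used=1 → run F
t=4: queue=[C,H] q_used=0 → run C
t=5: queue=[C,H,E] q_used=1 → run C
t=6: queue=[C,H,E] q_used=2 → run C
t=7: queue=[C,H,E] q_used=3 → run C
t=8: queue=[H,E,C] q_used=0 → run H
t=9: queue=[H,E,C] q_used=1 → run H
t=10: queue=[H,E,C] q_used=2 → run H
t=11: queue=[H,E,C] q_used=3 → run H
t=12: queue=[E,C,H] q_used=0 → run E
t=13: queue=[E,C,H] q_used=1 → run E
t=14: queue=[E,C,H] q_used=2 → run E
t=15: queue=[E,C,H] q_used=3 → run E
t=16: queue=[C,H,E] q_used=0 → run C
t=17: queue=[H,E] q_used=0 → run H
t=18: queue=[H,E] q_used=1 → run H
t=19: queue=[E] q_used=0 → run E
t=20: queue=[E] q_used=1 → run E
t=21: queue=[E] q_used=2 → run E
t=22: (idle)
t=23: (idle)
t=24: (idle)
t=25: (idle)
t=26: (idle)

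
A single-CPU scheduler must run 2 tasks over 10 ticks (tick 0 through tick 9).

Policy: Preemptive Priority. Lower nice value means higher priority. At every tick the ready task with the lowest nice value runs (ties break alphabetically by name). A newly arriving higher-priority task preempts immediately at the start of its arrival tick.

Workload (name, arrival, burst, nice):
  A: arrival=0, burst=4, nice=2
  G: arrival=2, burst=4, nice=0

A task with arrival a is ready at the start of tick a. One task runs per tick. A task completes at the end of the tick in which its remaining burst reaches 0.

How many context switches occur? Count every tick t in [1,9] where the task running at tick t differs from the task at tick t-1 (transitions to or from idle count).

context switches = 3

t=0: ready={A} → run A
t=1: ready={A} → run A
t=2: ready={A,G} → run G
t=3: ready={A,G} → run G
t=4: ready={A,G} → run G
t=5: ready={A,G} → run G
t=6: ready={A} → run A
t=7: ready={A} → run A
t=8: (idle)
t=9: (idle)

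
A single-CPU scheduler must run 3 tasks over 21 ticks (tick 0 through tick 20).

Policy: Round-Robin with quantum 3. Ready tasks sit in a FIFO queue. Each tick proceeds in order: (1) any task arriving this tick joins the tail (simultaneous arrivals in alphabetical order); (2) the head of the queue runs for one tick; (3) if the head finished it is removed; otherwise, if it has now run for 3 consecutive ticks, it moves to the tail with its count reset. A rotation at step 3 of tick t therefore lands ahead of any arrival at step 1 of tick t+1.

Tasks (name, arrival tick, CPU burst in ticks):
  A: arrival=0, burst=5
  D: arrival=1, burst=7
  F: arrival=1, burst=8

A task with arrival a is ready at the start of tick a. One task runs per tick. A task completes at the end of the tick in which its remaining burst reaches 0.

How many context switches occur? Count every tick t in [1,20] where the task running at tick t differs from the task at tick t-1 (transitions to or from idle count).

t=0: queue=[A] q_used=0 → run A
t=1: queue=[A,D,F] q_used=1 → run A
t=2: queue=[A,D,F] q_used=2 → run A
t=3: queue=[D,F,A] q_used=0 → run D
t=4: queue=[D,F,A] q_used=1 → run D
t=5: queue=[D,F,A] q_used=2 → run D
t=6: queue=[F,A,D] q_used=0 → run F
t=7: queue=[F,A,D] q_used=1 → run F
t=8: queue=[F,A,D] q_used=2 → run F
t=9: queue=[A,D,F] q_used=0 → run A
t=10: queue=[A,D,F] q_used=1 → run A
t=11: queue=[D,F] q_used=0 → run D
t=12: queue=[D,F] q_used=1 → run D
t=13: queue=[D,F] q_used=2 → run D
t=14: queue=[F,D] q_used=0 → run F
t=15: queue=[F,D] q_used=1 → run F
t=16: queue=[F,D] q_used=2 → run F
t=17: queue=[D,F] q_used=0 → run D
t=18: queue=[F] q_used=0 → run F
t=19: queue=[F] q_used=1 → run F
t=20: (idle)

context switches = 8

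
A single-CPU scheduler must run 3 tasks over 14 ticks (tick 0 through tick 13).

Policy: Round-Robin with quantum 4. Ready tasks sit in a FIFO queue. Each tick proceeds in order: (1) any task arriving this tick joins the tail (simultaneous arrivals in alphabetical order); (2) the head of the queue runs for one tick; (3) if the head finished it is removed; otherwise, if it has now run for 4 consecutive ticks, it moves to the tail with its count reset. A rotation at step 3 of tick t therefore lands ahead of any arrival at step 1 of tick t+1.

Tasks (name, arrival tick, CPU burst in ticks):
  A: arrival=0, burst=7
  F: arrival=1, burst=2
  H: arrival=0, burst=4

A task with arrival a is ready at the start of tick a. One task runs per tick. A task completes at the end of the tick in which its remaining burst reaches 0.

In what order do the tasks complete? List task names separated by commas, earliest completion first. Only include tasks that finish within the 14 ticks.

t=0: queue=[A,H] q_used=0 → run A
t=1: queue=[A,H,F] q_used=1 → run A
t=2: queue=[A,H,F] q_used=2 → run A
t=3: queue=[A,H,F] q_used=3 → run A
t=4: queue=[H,F,A] q_used=0 → run H
t=5: queue=[H,F,A] q_used=1 → run H
t=6: queue=[H,F,A] q_used=2 → run H
t=7: queue=[H,F,A] q_used=3 → run H
t=8: queue=[F,A] q_used=0 → run F
t=9: queue=[F,A] q_used=1 → run F
t=10: queue=[A] q_used=0 → run A
t=11: queue=[A] q_used=1 → run A
t=12: queue=[A] q_used=2 → run A
t=13: (idle)

completion order = H, F, A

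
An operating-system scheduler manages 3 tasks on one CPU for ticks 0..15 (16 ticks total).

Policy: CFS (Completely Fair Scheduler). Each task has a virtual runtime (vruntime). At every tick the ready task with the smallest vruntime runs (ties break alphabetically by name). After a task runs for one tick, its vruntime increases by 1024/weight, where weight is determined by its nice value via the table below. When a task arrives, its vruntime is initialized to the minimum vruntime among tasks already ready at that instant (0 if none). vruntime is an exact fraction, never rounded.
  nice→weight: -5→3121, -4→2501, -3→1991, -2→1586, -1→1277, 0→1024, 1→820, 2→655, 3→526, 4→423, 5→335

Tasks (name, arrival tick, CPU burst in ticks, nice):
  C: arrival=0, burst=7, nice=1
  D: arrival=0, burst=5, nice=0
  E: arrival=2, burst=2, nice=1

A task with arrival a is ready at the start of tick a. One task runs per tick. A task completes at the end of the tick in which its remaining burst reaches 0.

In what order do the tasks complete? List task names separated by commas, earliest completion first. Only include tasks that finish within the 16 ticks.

t=0: vr[C=0 D=0] → run C
t=1: vr[C=256/205 D=0] → run D
t=2: vr[C=256/205 D=1 E=1] → run D
t=3: vr[C=256/205 D=2 E=1] → run E
t=4: vr[C=256/205 D=2 E=461/205] → run C
t=5: vr[C=512/205 D=2 E=461/205] → run D
t=6: vr[C=512/205 D=3 E=461/205] → run E
t=7: vr[C=512/205 D=3] → run C
t=8: vr[C=768/205 D=3] → run D
t=9: vr[C=768/205 D=4] → run C
t=10: vr[C=1024/205 D=4] → run D
t=11: vr[C=1024/205] → run C
t=12: vr[C=256/41] → run C
t=13: vr[C=1536/205] → run C
t=14: (idle)
t=15: (idle)

completion order = E, D, C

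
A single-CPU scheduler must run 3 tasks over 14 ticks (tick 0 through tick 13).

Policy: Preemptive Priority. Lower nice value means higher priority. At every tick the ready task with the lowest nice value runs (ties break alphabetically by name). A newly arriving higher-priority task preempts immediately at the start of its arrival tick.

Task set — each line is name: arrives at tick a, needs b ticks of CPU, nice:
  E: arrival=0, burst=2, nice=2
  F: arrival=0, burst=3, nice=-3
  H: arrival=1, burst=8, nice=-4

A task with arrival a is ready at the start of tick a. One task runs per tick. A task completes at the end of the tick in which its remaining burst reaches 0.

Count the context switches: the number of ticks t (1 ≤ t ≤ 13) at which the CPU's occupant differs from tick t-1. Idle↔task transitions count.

context switches = 4

t=0: ready={E,F} → run F
t=1: ready={E,F,H} → run H
t=2: ready={E,F,H} → run H
t=3: ready={E,F,H} → run H
t=4: ready={E,F,H} → run H
t=5: ready={E,F,H} → run H
t=6: ready={E,F,H} → run H
t=7: ready={E,F,H} → run H
t=8: ready={E,F,H} → run H
t=9: ready={E,F} → run F
t=10: ready={E,F} → run F
t=11: ready={E} → run E
t=12: ready={E} → run E
t=13: (idle)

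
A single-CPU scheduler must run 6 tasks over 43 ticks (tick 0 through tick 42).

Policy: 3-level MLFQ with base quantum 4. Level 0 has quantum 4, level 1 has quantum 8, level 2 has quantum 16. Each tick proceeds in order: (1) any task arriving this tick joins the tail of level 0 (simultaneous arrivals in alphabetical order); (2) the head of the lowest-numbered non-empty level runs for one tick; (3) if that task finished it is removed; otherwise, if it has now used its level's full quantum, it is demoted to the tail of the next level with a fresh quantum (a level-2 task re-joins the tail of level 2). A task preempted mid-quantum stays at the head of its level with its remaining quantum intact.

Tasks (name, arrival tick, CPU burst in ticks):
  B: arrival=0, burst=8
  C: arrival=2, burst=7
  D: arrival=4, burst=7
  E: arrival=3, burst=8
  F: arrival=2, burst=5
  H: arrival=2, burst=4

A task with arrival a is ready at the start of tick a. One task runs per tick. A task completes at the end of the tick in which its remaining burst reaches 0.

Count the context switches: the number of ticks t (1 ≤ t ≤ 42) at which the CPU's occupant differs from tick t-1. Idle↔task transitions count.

context switches = 11

t=0: L0/L1/L2 = B/-/- → run B
t=1: L0/L1/L2 = B/-/- → run B
t=2: L0/L1/L2 = BCFH/-/- → run B
t=3: L0/L1/L2 = BCFHE/-/- → run B
t=4: L0/L1/L2 = CFHED/B/- → run C
t=5: L0/L1/L2 = CFHED/B/- → run C
t=6: L0/L1/L2 = CFHED/B/- → run C
t=7: L0/L1/L2 = CFHED/B/- → run C
t=8: L0/L1/L2 = FHED/BC/- → run F
t=9: L0/L1/L2 = FHED/BC/- → run F
t=10: L0/L1/L2 = FHED/BC/- → run F
t=11: L0/L1/L2 = FHED/BC/- → run F
t=12: L0/L1/L2 = HED/BCF/- → run H
t=13: L0/L1/L2 = HED/BCF/- → run H
t=14: L0/L1/L2 = HED/BCF/- → run H
t=15: L0/L1/L2 = HED/BCF/- → run H
t=16: L0/L1/L2 = ED/BCF/- → run E
t=17: L0/L1/L2 = ED/BCF/- → run E
t=18: L0/L1/L2 = ED/BCF/- → run E
t=19: L0/L1/L2 = ED/BCF/- → run E
t=20: L0/L1/L2 = D/BCFE/- → run D
t=21: L0/L1/L2 = D/BCFE/- → run D
t=22: L0/L1/L2 = D/BCFE/- → run D
t=23: L0/L1/L2 = D/BCFE/- → run D
t=24: L0/L1/L2 = -/BCFED/- → run B
t=25: L0/L1/L2 = -/BCFED/- → run B
t=26: L0/L1/L2 = -/BCFED/- → run B
t=27: L0/L1/L2 = -/BCFED/- → run B
t=28: L0/L1/L2 = -/CFED/- → run C
t=29: L0/L1/L2 = -/CFED/- → run C
t=30: L0/L1/L2 = -/CFED/- → run C
t=31: L0/L1/L2 = -/FED/- → run F
t=32: L0/L1/L2 = -/ED/- → run E
t=33: L0/L1/L2 = -/ED/- → run E
t=34: L0/L1/L2 = -/ED/- → run E
t=35: L0/L1/L2 = -/ED/- → run E
t=36: L0/L1/L2 = -/D/- → run D
t=37: L0/L1/L2 = -/D/- → run D
t=38: L0/L1/L2 = -/D/- → run D
t=39: (idle)
t=40: (idle)
t=41: (idle)
t=42: (idle)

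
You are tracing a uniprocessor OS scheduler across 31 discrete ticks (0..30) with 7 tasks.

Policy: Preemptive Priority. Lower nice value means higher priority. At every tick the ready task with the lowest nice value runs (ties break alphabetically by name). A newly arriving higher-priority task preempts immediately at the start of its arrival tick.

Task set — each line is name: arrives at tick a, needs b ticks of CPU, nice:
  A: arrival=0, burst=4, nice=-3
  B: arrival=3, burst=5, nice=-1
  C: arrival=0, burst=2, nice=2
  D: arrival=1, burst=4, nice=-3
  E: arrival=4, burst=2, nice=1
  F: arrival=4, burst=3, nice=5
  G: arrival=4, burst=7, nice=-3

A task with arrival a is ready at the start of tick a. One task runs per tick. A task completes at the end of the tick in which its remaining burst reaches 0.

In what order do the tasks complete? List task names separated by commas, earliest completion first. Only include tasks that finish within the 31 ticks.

completion order = A, D, G, B, E, C, F

t=0: ready={A,C} → run A
t=1: ready={A,C,D} → run A
t=2: ready={A,C,D} → run A
t=3: ready={A,B,C,D} → run A
t=4: ready={B,C,D,E,F,G} → run D
t=5: ready={B,C,D,E,F,G} → run D
t=6: ready={B,C,D,E,F,G} → run D
t=7: ready={B,C,D,E,F,G} → run D
t=8: ready={B,C,E,F,G} → run G
t=9: ready={B,C,E,F,G} → run G
t=10: ready={B,C,E,F,G} → run G
t=11: ready={B,C,E,F,G} → run G
t=12: ready={B,C,E,F,G} → run G
t=13: ready={B,C,E,F,G} → run G
t=14: ready={B,C,E,F,G} → run G
t=15: ready={B,C,E,F} → run B
t=16: ready={B,C,E,F} → run B
t=17: ready={B,C,E,F} → run B
t=18: ready={B,C,E,F} → run B
t=19: ready={B,C,E,F} → run B
t=20: ready={C,E,F} → run E
t=21: ready={C,E,F} → run E
t=22: ready={C,F} → run C
t=23: ready={C,F} → run C
t=24: ready={F} → run F
t=25: ready={F} → run F
t=26: ready={F} → run F
t=27: (idle)
t=28: (idle)
t=29: (idle)
t=30: (idle)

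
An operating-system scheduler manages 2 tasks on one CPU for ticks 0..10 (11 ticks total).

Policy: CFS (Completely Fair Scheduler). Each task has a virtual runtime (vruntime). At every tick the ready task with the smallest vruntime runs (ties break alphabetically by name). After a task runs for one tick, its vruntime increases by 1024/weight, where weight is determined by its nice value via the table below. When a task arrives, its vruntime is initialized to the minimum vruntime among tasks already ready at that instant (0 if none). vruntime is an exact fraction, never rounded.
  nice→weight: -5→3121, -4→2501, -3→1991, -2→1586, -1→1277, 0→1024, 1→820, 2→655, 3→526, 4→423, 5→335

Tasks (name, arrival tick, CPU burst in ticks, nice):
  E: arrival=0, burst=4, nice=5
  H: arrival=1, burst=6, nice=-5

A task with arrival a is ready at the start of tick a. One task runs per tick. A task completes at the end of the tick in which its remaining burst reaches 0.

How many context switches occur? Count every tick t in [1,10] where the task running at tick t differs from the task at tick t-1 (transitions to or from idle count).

context switches = 3

t=0: vr[E=0] → run E
t=1: vr[E=1024/335 H=1024/335] → run E
t=2: vr[E=2048/335 H=1024/335] → run H
t=3: vr[E=2048/335 H=3538944/1045535] → run H
t=4: vr[E=2048/335 H=3881984/1045535] → run H
t=5: vr[E=2048/335 H=4225024/1045535] → run H
t=6: vr[E=2048/335 H=4568064/1045535] → run H
t=7: vr[E=2048/335 H=4911104/1045535] → run H
t=8: vr[E=2048/335] → run E
t=9: vr[E=3072/335] → run E
t=10: (idle)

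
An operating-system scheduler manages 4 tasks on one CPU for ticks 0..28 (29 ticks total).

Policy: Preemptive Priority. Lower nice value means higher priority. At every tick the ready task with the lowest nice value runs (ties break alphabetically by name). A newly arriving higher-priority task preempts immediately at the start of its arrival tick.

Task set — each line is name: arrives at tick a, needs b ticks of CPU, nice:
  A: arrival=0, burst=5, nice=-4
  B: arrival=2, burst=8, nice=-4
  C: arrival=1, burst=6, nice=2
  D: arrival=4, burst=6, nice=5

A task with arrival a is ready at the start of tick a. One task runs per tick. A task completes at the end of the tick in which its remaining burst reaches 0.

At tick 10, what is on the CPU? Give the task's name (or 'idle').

t=0: ready={A} → run A
t=1: ready={A,C} → run A
t=2: ready={A,B,C} → run A
t=3: ready={A,B,C} → run A
t=4: ready={A,B,C,D} → run A
t=5: ready={B,C,D} → run B
t=6: ready={B,C,D} → run B
t=7: ready={B,C,D} → run B
t=8: ready={B,C,D} → run B
t=9: ready={B,C,D} → run B
t=10: ready={B,C,D} → run B
t=11: ready={B,C,D} → run B
t=12: ready={B,C,D} → run B
t=13: ready={C,D} → run C
t=14: ready={C,D} → run C
t=15: ready={C,D} → run C
t=16: ready={C,D} → run C
t=17: ready={C,D} → run C
t=18: ready={C,D} → run C
t=19: ready={D} → run D
t=20: ready={D} → run D
t=21: ready={D} → run D
t=22: ready={D} → run D
t=23: ready={D} → run D
t=24: ready={D} → run D
t=25: (idle)
t=26: (idle)
t=27: (idle)
t=28: (idle)

running at tick 10 = B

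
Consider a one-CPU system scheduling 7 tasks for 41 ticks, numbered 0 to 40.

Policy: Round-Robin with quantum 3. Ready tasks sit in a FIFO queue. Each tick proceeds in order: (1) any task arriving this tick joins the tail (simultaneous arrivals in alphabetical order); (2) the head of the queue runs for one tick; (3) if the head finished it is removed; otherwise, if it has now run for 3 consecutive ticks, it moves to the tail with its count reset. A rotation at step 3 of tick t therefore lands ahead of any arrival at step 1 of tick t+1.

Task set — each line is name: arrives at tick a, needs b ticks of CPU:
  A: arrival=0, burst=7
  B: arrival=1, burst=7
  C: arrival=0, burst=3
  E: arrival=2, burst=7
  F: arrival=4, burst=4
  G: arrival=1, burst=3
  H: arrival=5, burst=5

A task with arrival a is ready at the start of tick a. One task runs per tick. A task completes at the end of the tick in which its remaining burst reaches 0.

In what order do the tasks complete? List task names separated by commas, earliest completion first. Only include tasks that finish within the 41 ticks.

completion order = C, G, A, F, H, B, E

t=0: queue=[A,C] q_used=0 → run A
t=1: queue=[A,C,B,G] q_used=1 → run A
t=2: queue=[A,C,B,G,E] q_used=2 → run A
t=3: queue=[C,B,G,E,A] q_used=0 → run C
t=4: queue=[C,B,G,E,A,F] q_used=1 → run C
t=5: queue=[C,B,G,E,A,F,H] q_used=2 → run C
t=6: queue=[B,G,E,A,F,H] q_used=0 → run B
t=7: queue=[B,G,E,A,F,H] q_used=1 → run B
t=8: queue=[B,G,E,A,F,H] q_used=2 → run B
t=9: queue=[G,E,A,F,H,B] q_used=0 → run G
t=10: queue=[G,E,A,F,H,B] q_used=1 → run G
t=11: queue=[G,E,A,F,H,B] q_used=2 → run G
t=12: queue=[E,A,F,H,B] q_used=0 → run E
t=13: queue=[E,A,F,H,B] q_used=1 → run E
t=14: queue=[E,A,F,H,B] q_used=2 → run E
t=15: queue=[A,F,H,B,E] q_used=0 → run A
t=16: queue=[A,F,H,B,E] q_used=1 → run A
t=17: queue=[A,F,H,B,E] q_used=2 → run A
t=18: queue=[F,H,B,E,A] q_used=0 → run F
t=19: queue=[F,H,B,E,A] q_used=1 → run F
t=20: queue=[F,H,B,E,A] q_used=2 → run F
t=21: queue=[H,B,E,A,F] q_used=0 → run H
t=22: queue=[H,B,E,A,F] q_used=1 → run H
t=23: queue=[H,B,E,A,F] q_used=2 → run H
t=24: queue=[B,E,A,F,H] q_used=0 → run B
t=25: queue=[B,E,A,F,H] q_used=1 → run B
t=26: queue=[B,E,A,F,H] q_used=2 → run B
t=27: queue=[E,A,F,H,B] q_used=0 → run E
t=28: queue=[E,A,F,H,B] q_used=1 → run E
t=29: queue=[E,A,F,H,B] q_used=2 → run E
t=30: queue=[A,F,H,B,E] q_used=0 → run A
t=31: queue=[F,H,B,E] q_used=0 → run F
t=32: queue=[H,B,E] q_used=0 → run H
t=33: queue=[H,B,E] q_used=1 → run H
t=34: queue=[B,E] q_used=0 → run B
t=35: queue=[E] q_used=0 → run E
t=36: (idle)
t=37: (idle)
t=38: (idle)
t=39: (idle)
t=40: (idle)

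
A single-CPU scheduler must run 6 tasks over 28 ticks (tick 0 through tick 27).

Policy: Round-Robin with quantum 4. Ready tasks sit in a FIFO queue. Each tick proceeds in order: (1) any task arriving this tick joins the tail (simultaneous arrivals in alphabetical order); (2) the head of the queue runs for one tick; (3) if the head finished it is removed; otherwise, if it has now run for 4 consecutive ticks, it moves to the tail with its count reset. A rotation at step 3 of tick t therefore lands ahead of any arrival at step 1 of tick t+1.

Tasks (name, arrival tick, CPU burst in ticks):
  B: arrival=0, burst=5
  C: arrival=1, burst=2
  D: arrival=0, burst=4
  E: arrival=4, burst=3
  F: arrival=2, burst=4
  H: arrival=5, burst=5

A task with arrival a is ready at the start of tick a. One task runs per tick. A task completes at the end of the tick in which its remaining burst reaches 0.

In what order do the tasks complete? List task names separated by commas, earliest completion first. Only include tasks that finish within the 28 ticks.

completion order = D, C, F, B, E, H

t=0: queue=[B,D] q_used=0 → run B
t=1: queue=[B,D,C] q_used=1 → run B
t=2: queue=[B,D,C,F] q_used=2 → run B
t=3: queue=[B,D,C,F] q_used=3 → run B
t=4: queue=[D,C,F,B,E] q_used=0 → run D
t=5: queue=[D,C,F,B,E,H] q_used=1 → run D
t=6: queue=[D,C,F,B,E,H] q_used=2 → run D
t=7: queue=[D,C,F,B,E,H] q_used=3 → run D
t=8: queue=[C,F,B,E,H] q_used=0 → run C
t=9: queue=[C,F,B,E,H] q_used=1 → run C
t=10: queue=[F,B,E,H] q_used=0 → run F
t=11: queue=[F,B,E,H] q_used=1 → run F
t=12: queue=[F,B,E,H] q_used=2 → run F
t=13: queue=[F,B,E,H] q_used=3 → run F
t=14: queue=[B,E,H] q_used=0 → run B
t=15: queue=[E,H] q_used=0 → run E
t=16: queue=[E,H] q_used=1 → run E
t=17: queue=[E,H] q_used=2 → run E
t=18: queue=[H] q_used=0 → run H
t=19: queue=[H] q_used=1 → run H
t=20: queue=[H] q_used=2 → run H
t=21: queue=[H] q_used=3 → run H
t=22: queue=[H] q_used=0 → run H
t=23: (idle)
t=24: (idle)
t=25: (idle)
t=26: (idle)
t=27: (idle)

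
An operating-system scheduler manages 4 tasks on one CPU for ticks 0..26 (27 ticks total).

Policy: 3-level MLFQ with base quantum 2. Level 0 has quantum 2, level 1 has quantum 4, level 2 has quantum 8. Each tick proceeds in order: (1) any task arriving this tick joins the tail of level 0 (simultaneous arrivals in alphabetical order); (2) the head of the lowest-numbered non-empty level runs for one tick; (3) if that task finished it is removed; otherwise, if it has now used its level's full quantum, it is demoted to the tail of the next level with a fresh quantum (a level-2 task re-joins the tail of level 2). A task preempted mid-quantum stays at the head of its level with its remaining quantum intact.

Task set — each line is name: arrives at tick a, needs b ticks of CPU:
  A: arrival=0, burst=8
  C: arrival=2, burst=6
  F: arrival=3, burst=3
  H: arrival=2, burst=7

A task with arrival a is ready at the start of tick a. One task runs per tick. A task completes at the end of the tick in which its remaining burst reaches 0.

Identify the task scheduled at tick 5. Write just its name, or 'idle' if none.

t=0: L0/L1/L2 = A/-/- → run A
t=1: L0/L1/L2 = A/-/- → run A
t=2: L0/L1/L2 = CH/A/- → run C
t=3: L0/L1/L2 = CHF/A/- → run C
t=4: L0/L1/L2 = HF/AC/- → run H
t=5: L0/L1/L2 = HF/AC/- → run H
t=6: L0/L1/L2 = F/ACH/- → run F
t=7: L0/L1/L2 = F/ACH/- → run F
t=8: L0/L1/L2 = -/ACHF/- → run A
t=9: L0/L1/L2 = -/ACHF/- → run A
t=10: L0/L1/L2 = -/ACHF/- → run A
t=11: L0/L1/L2 = -/ACHF/- → run A
t=12: L0/L1/L2 = -/CHF/A → run C
t=13: L0/L1/L2 = -/CHF/A → run C
t=14: L0/L1/L2 = -/CHF/A → run C
t=15: L0/L1/L2 = -/CHF/A → run C
t=16: L0/L1/L2 = -/HF/A → run H
t=17: L0/L1/L2 = -/HF/A → run H
t=18: L0/L1/L2 = -/HF/A → run H
t=19: L0/L1/L2 = -/HF/A → run H
t=20: L0/L1/L2 = -/F/AH → run F
t=21: L0/L1/L2 = -/-/AH → run A
t=22: L0/L1/L2 = -/-/AH → run A
t=23: L0/L1/L2 = -/-/H → run H
t=24: (idle)
t=25: (idle)
t=26: (idle)

running at tick 5 = H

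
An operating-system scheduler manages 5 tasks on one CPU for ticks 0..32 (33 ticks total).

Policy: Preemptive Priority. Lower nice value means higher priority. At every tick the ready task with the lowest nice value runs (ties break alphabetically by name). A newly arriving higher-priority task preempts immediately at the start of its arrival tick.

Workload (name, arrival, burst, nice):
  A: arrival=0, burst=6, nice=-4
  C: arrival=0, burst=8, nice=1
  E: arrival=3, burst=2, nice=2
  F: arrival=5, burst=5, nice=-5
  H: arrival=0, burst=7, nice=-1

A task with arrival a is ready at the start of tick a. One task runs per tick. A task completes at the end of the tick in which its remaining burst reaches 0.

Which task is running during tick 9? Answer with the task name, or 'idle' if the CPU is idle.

t=0: ready={A,C,H} → run A
t=1: ready={A,C,H} → run A
t=2: ready={A,C,H} → run A
t=3: ready={A,C,E,H} → run A
t=4: ready={A,C,E,H} → run A
t=5: ready={A,C,E,F,H} → run F
t=6: ready={A,C,E,F,H} → run F
t=7: ready={A,C,E,F,H} → run F
t=8: ready={A,C,E,F,H} → run F
t=9: ready={A,C,E,F,H} → run F
t=10: ready={A,C,E,H} → run A
t=11: ready={C,E,H} → run H
t=12: ready={C,E,H} → run H
t=13: ready={C,E,H} → run H
t=14: ready={C,E,H} → run H
t=15: ready={C,E,H} → run H
t=16: ready={C,E,H} → run H
t=17: ready={C,E,H} → run H
t=18: ready={C,E} → run C
t=19: ready={C,E} → run C
t=20: ready={C,E} → run C
t=21: ready={C,E} → run C
t=22: ready={C,E} → run C
t=23: ready={C,E} → run C
t=24: ready={C,E} → run C
t=25: ready={C,E} → run C
t=26: ready={E} → run E
t=27: ready={E} → run E
t=28: (idle)
t=29: (idle)
t=30: (idle)
t=31: (idle)
t=32: (idle)

running at tick 9 = F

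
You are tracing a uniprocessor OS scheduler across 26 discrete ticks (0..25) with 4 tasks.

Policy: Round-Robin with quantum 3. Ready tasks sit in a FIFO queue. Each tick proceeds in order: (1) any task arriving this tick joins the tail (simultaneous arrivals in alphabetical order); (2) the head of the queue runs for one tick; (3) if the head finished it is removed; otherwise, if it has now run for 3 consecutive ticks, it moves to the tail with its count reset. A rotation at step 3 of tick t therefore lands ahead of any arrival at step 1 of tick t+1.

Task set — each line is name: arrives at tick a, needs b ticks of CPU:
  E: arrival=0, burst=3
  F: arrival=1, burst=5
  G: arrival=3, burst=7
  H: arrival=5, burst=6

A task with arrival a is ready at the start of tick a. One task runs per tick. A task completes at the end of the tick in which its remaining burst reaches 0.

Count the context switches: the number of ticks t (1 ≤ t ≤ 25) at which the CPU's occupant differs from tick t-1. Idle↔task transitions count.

context switches = 8

t=0: queue=[E] q_used=0 → run E
t=1: queue=[E,F] q_used=1 → run E
t=2: queue=[E,F] q_used=2 → run E
t=3: queue=[F,G] q_used=0 → run F
t=4: queue=[F,G] q_used=1 → run F
t=5: queue=[F,G,H] q_used=2 → run F
t=6: queue=[G,H,F] q_used=0 → run G
t=7: queue=[G,H,F] q_used=1 → run G
t=8: queue=[G,H,F] q_used=2 → run G
t=9: queue=[H,F,G] q_used=0 → run H
t=10: queue=[H,F,G] q_used=1 → run H
t=11: queue=[H,F,G] q_used=2 → run H
t=12: queue=[F,G,H] q_used=0 → run F
t=13: queue=[F,G,H] q_used=1 → run F
t=14: queue=[G,H] q_used=0 → run G
t=15: queue=[G,H] q_used=1 → run G
t=16: queue=[G,H] q_used=2 → run G
t=17: queue=[H,G] q_used=0 → run H
t=18: queue=[H,G] q_used=1 → run H
t=19: queue=[H,G] q_used=2 → run H
t=20: queue=[G] q_used=0 → run G
t=21: (idle)
t=22: (idle)
t=23: (idle)
t=24: (idle)
t=25: (idle)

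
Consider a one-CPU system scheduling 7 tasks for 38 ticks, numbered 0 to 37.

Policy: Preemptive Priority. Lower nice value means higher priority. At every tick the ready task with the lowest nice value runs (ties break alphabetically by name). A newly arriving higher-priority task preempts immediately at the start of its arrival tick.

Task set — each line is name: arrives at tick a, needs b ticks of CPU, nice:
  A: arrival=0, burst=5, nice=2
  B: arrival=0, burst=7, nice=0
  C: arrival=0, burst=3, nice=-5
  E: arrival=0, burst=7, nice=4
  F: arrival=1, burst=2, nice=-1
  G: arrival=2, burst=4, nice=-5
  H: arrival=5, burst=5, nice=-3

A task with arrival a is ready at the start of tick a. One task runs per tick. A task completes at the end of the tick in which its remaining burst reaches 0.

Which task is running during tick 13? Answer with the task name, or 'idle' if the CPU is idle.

running at tick 13 = F

t=0: ready={A,B,C,E} → run C
t=1: ready={A,B,C,E,F} → run C
t=2: ready={A,B,C,E,F,G} → run C
t=3: ready={A,B,E,F,G} → run G
t=4: ready={A,B,E,F,G} → run G
t=5: ready={A,B,E,F,G,H} → run G
t=6: ready={A,B,E,F,G,H} → run G
t=7: ready={A,B,E,F,H} → run H
t=8: ready={A,B,E,F,H} → run H
t=9: ready={A,B,E,F,H} → run H
t=10: ready={A,B,E,F,H} → run H
t=11: ready={A,B,E,F,H} → run H
t=12: ready={A,B,E,F} → run F
t=13: ready={A,B,E,F} → run F
t=14: ready={A,B,E} → run B
t=15: ready={A,B,E} → run B
t=16: ready={A,B,E} → run B
t=17: ready={A,B,E} → run B
t=18: ready={A,B,E} → run B
t=19: ready={A,B,E} → run B
t=20: ready={A,B,E} → run B
t=21: ready={A,E} → run A
t=22: ready={A,E} → run A
t=23: ready={A,E} → run A
t=24: ready={A,E} → run A
t=25: ready={A,E} → run A
t=26: ready={E} → run E
t=27: ready={E} → run E
t=28: ready={E} → run E
t=29: ready={E} → run E
t=30: ready={E} → run E
t=31: ready={E} → run E
t=32: ready={E} → run E
t=33: (idle)
t=34: (idle)
t=35: (idle)
t=36: (idle)
t=37: (idle)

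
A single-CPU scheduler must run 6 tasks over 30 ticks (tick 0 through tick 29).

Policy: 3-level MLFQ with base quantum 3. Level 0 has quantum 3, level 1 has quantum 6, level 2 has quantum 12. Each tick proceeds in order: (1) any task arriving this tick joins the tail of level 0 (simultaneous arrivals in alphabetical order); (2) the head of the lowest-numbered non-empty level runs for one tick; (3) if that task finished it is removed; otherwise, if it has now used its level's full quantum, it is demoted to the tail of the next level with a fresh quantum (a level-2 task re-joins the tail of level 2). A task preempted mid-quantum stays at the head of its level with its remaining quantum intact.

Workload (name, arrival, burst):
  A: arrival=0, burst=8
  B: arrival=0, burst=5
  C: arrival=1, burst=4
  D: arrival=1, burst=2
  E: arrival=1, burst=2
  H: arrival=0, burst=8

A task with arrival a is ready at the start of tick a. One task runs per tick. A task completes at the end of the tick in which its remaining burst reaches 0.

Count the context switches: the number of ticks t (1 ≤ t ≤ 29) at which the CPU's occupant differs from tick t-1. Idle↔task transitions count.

t=0: L0/L1/L2 = ABH/-/- → run A
t=1: L0/L1/L2 = ABHCDE/-/- → run A
t=2: L0/L1/L2 = ABHCDE/-/- → run A
t=3: L0/L1/L2 = BHCDE/A/- → run B
t=4: L0/L1/L2 = BHCDE/A/- → run B
t=5: L0/L1/L2 = BHCDE/A/- → run B
t=6: L0/L1/L2 = HCDE/AB/- → run H
t=7: L0/L1/L2 = HCDE/AB/- → run H
t=8: L0/L1/L2 = HCDE/AB/- → run H
t=9: L0/L1/L2 = CDE/ABH/- → run C
t=10: L0/L1/L2 = CDE/ABH/- → run C
t=11: L0/L1/L2 = CDE/ABH/- → run C
t=12: L0/L1/L2 = DE/ABHC/- → run D
t=13: L0/L1/L2 = DE/ABHC/- → run D
t=14: L0/L1/L2 = E/ABHC/- → run E
t=15: L0/L1/L2 = E/ABHC/- → run E
t=16: L0/L1/L2 = -/ABHC/- → run A
t=17: L0/L1/L2 = -/ABHC/- → run A
t=18: L0/L1/L2 = -/ABHC/- → run A
t=19: L0/L1/L2 = -/ABHC/- → run A
t=20: L0/L1/L2 = -/ABHC/- → run A
t=21: L0/L1/L2 = -/BHC/- → run B
t=22: L0/L1/L2 = -/BHC/- → run B
t=23: L0/L1/L2 = -/HC/- → run H
t=24: L0/L1/L2 = -/HC/- → run H
t=25: L0/L1/L2 = -/HC/- → run H
t=26: L0/L1/L2 = -/HC/- → run H
t=27: L0/L1/L2 = -/HC/- → run H
t=28: L0/L1/L2 = -/C/- → run C
t=29: (idle)

context switches = 10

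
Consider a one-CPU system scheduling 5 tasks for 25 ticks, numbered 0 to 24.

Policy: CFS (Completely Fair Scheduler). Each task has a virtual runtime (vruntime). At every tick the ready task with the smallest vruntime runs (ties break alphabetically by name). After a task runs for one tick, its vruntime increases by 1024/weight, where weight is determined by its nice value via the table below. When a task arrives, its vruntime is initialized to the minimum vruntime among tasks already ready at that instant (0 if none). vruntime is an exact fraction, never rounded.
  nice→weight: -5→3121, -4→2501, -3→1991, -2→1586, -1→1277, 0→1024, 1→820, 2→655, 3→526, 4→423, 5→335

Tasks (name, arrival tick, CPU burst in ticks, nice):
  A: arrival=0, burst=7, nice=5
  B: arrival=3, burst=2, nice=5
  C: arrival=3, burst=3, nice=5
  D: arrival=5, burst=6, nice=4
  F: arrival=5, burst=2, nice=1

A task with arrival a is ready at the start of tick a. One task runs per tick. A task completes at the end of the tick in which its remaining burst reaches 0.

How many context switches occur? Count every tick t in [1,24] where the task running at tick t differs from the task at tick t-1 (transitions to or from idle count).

context switches = 15

t=0: vr[A=0] → run A
t=1: vr[A=1024/335] → run A
t=2: vr[A=2048/335] → run A
t=3: vr[A=3072/335 B=3072/335 C=3072/335] → run A
t=4: vr[A=4096/335 B=3072/335 C=3072/335] → run B
t=5: vr[A=4096/335 B=4096/335 C=3072/335 D=3072/335 F=3072/335] → run C
t=6: vr[A=4096/335 B=4096/335 C=4096/335 D=3072/335 F=3072/335] → run D
t=7: vr[A=4096/335 B=4096/335 C=4096/335 D=1642496/141705 F=3072/335] → run F
t=8: vr[A=4096/335 B=4096/335 C=4096/335 D=1642496/141705 F=143104/13735] → run F
t=9: vr[A=4096/335 B=4096/335 C=4096/335 D=1642496/141705] → run D
t=10: vr[A=4096/335 B=4096/335 C=4096/335 D=1985536/141705] → run A
t=11: vr[A=1024/67 B=4096/335 C=4096/335 D=1985536/141705] → run B
t=12: vr[A=1024/67 C=4096/335 D=1985536/141705] → run C
t=13: vr[A=1024/67 C=1024/67 D=1985536/141705] → run D
t=14: vr[A=1024/67 C=1024/67 D=776192/47235] → run A
t=15: vr[A=6144/335 C=1024/67 D=776192/47235] → run C
t=16: vr[A=6144/335 D=776192/47235] → run D
t=17: vr[A=6144/335 D=2671616/141705] → run A
t=18: vr[D=2671616/141705] → run D
t=19: vr[D=3014656/141705] → run D
t=20: (idle)
t=21: (idle)
t=22: (idle)
t=23: (idle)
t=24: (idle)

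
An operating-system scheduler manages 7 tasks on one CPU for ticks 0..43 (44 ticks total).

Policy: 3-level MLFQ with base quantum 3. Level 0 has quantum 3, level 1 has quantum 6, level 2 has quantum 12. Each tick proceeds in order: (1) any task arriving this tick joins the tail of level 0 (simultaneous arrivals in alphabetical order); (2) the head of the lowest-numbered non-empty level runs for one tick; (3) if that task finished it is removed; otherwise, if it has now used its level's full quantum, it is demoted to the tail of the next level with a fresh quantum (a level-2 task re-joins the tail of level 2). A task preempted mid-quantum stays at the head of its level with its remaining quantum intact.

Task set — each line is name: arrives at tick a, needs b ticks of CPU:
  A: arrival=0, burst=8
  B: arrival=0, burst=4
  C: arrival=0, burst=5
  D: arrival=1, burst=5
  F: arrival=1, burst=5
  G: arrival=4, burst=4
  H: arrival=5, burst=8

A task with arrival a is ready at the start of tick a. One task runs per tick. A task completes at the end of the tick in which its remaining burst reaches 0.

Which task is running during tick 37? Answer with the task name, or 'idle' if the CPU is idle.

running at tick 37 = H

t=0: L0/L1/L2 = ABC/-/- → run A
t=1: L0/L1/L2 = ABCDF/-/- → run A
t=2: L0/L1/L2 = ABCDF/-/- → run A
t=3: L0/L1/L2 = BCDF/A/- → run B
t=4: L0/L1/L2 = BCDFG/A/- → run B
t=5: L0/L1/L2 = BCDFGH/A/- → run B
t=6: L0/L1/L2 = CDFGH/AB/- → run C
t=7: L0/L1/L2 = CDFGH/AB/- → run C
t=8: L0/L1/L2 = CDFGH/AB/- → run C
t=9: L0/L1/L2 = DFGH/ABC/- → run D
t=10: L0/L1/L2 = DFGH/ABC/- → run D
t=11: L0/L1/L2 = DFGH/ABC/- → run D
t=12: L0/L1/L2 = FGH/ABCD/- → run F
t=13: L0/L1/L2 = FGH/ABCD/- → run F
t=14: L0/L1/L2 = FGH/ABCD/- → run F
t=15: L0/L1/L2 = GH/ABCDF/- → run G
t=16: L0/L1/L2 = GH/ABCDF/- → run G
t=17: L0/L1/L2 = GH/ABCDF/- → run G
t=18: L0/L1/L2 = H/ABCDFG/- → run H
t=19: L0/L1/L2 = H/ABCDFG/- → run H
t=20: L0/L1/L2 = H/ABCDFG/- → run H
t=21: L0/L1/L2 = -/ABCDFGH/- → run A
t=22: L0/L1/L2 = -/ABCDFGH/- → run A
t=23: L0/L1/L2 = -/ABCDFGH/- → run A
t=24: L0/L1/L2 = -/ABCDFGH/- → run A
t=25: L0/L1/L2 = -/ABCDFGH/- → run A
t=26: L0/L1/L2 = -/BCDFGH/- → run B
t=27: L0/L1/L2 = -/CDFGH/- → run C
t=28: L0/L1/L2 = -/CDFGH/- → run C
t=29: L0/L1/L2 = -/DFGH/- → run D
t=30: L0/L1/L2 = -/DFGH/- → run D
t=31: L0/L1/L2 = -/FGH/- → run F
t=32: L0/L1/L2 = -/FGH/- → run F
t=33: L0/L1/L2 = -/GH/- → run G
t=34: L0/L1/L2 = -/H/- → run H
t=35: L0/L1/L2 = -/H/- → run H
t=36: L0/L1/L2 = -/H/- → run H
t=37: L0/L1/L2 = -/H/- → run H
t=38: L0/L1/L2 = -/H/- → run H
t=39: (idle)
t=40: (idle)
t=41: (idle)
t=42: (idle)
t=43: (idle)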